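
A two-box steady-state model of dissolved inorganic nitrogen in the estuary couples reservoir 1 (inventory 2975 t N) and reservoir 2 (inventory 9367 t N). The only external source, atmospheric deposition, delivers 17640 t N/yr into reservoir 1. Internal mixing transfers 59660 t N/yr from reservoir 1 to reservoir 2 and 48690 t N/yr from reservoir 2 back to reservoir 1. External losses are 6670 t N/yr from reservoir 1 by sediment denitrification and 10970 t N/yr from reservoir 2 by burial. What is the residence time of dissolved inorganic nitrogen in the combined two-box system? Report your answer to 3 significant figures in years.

0.700 yr

For the system as a whole, the A↔B exchange is internal and contributes nothing to the throughput; only the external sinks remove mass.
M_total = 2975 + 9367 = 12342 t N.
ΣF_external_out = 6670 + 10970 = 17640 t N/yr.
τ = M_total / ΣF_ext = 12342 / 17640 = 0.6997 yr.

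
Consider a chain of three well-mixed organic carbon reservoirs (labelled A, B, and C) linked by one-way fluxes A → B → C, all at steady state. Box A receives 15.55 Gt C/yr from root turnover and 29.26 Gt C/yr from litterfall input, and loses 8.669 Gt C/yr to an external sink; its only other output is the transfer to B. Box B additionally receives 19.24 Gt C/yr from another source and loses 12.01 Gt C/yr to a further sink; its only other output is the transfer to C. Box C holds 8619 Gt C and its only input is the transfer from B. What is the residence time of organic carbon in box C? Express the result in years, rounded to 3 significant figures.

199 yr

Box A: F(A→B) = (15.55 + 29.26) − 8.669 = 36.141 Gt C/yr.
Box B: F(B→C) = (36.141 + 19.24) − 12.01 = 43.371 Gt C/yr.
Box C throughput = its input = 43.371 Gt C/yr; τ = 8619 / 43.371 = 198.7 yr.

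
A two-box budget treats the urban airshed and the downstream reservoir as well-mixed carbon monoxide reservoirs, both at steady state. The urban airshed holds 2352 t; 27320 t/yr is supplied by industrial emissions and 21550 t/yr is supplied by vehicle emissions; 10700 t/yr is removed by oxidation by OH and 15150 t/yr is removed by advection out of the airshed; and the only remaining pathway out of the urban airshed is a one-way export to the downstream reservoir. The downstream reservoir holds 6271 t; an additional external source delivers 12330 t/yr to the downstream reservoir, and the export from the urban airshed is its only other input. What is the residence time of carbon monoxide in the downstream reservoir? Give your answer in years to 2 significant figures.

0.18 yr

Balance the urban airshed: ΣF_in = 27320 + 21550 = 48870 t/yr.
Export to the downstream reservoir = ΣF_in − (10700 + 15150) = 23020 t/yr.
Total input to the downstream reservoir = 23020 + 12330 = 35350 t/yr; at steady state this equals its total output.
τ = M / F = 6271 / 35350 = 0.1774 yr.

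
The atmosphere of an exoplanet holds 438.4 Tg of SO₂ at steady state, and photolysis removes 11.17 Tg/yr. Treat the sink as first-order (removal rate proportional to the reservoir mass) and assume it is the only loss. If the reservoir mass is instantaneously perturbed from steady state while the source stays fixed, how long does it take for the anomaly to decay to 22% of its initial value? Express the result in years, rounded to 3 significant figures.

59.4 yr

For a linear reservoir the anomaly decays as exp(−t/τ) with τ = M/F = 438.4/11.17 = 39.25 yr.
exp(−t/τ) = 0.22 ⇒ t = −τ ln(0.22) = 39.25 × 1.514 = 59.43 yr.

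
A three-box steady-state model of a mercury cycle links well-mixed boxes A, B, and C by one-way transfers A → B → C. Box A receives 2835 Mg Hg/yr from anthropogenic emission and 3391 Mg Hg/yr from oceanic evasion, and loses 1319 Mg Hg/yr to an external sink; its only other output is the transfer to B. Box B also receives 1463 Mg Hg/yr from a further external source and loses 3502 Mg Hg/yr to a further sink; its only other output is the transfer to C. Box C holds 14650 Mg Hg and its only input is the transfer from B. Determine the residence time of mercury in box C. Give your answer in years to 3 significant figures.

5.11 yr

Box A: F(A→B) = (2835 + 3391) − 1319 = 4907.0 Mg Hg/yr.
Box B: F(B→C) = (4907.0 + 1463) − 3502 = 2868.0 Mg Hg/yr.
Box C throughput = its input = 2868.0 Mg Hg/yr; τ = 14650 / 2868.0 = 5.108 yr.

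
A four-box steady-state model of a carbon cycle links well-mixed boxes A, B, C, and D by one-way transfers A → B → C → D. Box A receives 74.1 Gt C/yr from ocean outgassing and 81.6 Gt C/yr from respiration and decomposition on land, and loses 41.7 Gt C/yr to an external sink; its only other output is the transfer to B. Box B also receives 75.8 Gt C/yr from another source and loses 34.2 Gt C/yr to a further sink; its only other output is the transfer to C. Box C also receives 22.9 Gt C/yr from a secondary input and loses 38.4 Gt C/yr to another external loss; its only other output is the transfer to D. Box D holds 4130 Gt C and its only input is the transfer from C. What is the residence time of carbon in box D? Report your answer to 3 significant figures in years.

29.5 yr

Box A: F(A→B) = (74.1 + 81.6) − 41.7 = 114.00 Gt C/yr.
Box B: F(B→C) = (114.00 + 75.8) − 34.2 = 155.60 Gt C/yr.
Box C: F(C→D) = (155.60 + 22.9) − 38.4 = 140.10 Gt C/yr.
Box D throughput = its input = 140.10 Gt C/yr; τ = 4130 / 140.10 = 29.48 yr.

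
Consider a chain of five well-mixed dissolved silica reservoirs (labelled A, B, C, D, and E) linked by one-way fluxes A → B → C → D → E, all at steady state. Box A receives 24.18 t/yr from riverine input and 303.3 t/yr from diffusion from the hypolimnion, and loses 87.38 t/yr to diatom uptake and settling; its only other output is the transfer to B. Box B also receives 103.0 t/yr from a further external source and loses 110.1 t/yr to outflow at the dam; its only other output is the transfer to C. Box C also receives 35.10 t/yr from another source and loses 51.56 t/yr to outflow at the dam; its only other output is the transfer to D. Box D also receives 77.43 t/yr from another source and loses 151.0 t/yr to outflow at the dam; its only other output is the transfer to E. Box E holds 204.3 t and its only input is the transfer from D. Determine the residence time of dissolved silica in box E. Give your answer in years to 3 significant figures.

1.43 yr

Box A: F(A→B) = (24.18 + 303.3) − 87.38 = 240.10 t/yr.
Box B: F(B→C) = (240.10 + 103.0) − 110.1 = 233.00 t/yr.
Box C: F(C→D) = (233.00 + 35.10) − 51.56 = 216.54 t/yr.
Box D: F(D→E) = (216.54 + 77.43) − 151.0 = 142.97 t/yr.
Box E throughput = its input = 142.97 t/yr; τ = 204.3 / 142.97 = 1.429 yr.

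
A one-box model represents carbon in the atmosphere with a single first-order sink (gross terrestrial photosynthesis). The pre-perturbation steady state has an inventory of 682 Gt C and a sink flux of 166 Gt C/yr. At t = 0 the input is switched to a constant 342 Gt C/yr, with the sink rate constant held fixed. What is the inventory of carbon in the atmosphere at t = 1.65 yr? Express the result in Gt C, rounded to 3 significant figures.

921 Gt C

τ = M₀/F₀ = 682/166 = 4.108 yr; rate constant k = 1/τ.
New steady state M_∞ = F₁/k = F₁·τ = 342 × 4.108 = 1405.1 Gt C.
M(t) = M_∞ + (M₀ − M_∞)·e^(−t/τ); t/τ = 1.65/4.108 = 0.4016, so e^(−t/τ) = 0.6692.
M(t) = 1405.1 − 723.1 × 0.6692 = 921.17 Gt C.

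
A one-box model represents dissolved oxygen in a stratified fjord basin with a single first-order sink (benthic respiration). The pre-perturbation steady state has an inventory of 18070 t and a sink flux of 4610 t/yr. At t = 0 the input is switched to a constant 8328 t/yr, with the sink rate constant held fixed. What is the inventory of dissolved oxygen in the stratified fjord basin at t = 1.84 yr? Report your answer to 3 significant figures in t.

τ = M₀/F₀ = 18070/4610 = 3.920 yr; rate constant k = 1/τ.
New steady state M_∞ = F₁/k = F₁·τ = 8328 × 3.920 = 32644 t.
M(t) = M_∞ + (M₀ − M_∞)·e^(−t/τ); t/τ = 1.84/3.920 = 0.4694, so e^(−t/τ) = 0.6254.
M(t) = 32644 − 14570 × 0.6254 = 23530 t.

23500 t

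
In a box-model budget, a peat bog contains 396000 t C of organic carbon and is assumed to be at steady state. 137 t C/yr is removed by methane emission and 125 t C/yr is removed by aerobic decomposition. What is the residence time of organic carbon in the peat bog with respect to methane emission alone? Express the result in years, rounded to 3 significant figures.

Residence time with respect to a single sink: τ = M / F_sink.
τ = 396000 / 137 = 2891 yr.

2890 yr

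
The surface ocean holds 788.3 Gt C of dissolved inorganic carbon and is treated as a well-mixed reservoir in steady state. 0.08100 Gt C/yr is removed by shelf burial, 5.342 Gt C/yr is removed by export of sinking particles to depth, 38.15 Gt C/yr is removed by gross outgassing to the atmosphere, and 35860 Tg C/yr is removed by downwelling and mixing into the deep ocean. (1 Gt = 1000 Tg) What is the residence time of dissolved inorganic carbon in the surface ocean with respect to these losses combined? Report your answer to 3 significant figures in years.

9.92 yr

Convert the downwelling and mixing into the deep ocean flux: 35860 Tg C/yr = 35.86 Gt C/yr.
Total removal = 0.08100 + 5.342 + 38.15 + 35.86 = 79.433 Gt C/yr.
τ = M / ΣF_out = 788.3 / 79.433 = 9.924 yr.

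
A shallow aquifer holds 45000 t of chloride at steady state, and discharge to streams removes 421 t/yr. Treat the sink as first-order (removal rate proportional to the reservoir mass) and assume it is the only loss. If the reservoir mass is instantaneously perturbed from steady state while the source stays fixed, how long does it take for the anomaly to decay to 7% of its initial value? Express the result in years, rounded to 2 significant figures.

280 yr

For a linear reservoir the anomaly decays as exp(−t/τ) with τ = M/F = 45000/421 = 106.9 yr.
exp(−t/τ) = 0.07 ⇒ t = −τ ln(0.07) = 106.9 × 2.659 = 284.2 yr.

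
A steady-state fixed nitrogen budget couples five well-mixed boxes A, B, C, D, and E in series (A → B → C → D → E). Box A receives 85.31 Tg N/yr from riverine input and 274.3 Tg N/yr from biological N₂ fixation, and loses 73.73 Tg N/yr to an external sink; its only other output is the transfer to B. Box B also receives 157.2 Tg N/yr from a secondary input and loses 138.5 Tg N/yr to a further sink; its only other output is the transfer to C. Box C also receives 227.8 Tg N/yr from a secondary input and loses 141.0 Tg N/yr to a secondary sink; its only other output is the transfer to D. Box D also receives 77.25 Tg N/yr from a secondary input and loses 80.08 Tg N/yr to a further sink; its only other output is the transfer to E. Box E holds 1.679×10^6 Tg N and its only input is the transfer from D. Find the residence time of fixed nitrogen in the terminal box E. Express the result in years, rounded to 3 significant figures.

Box A: F(A→B) = (85.31 + 274.3) − 73.73 = 285.88 Tg N/yr.
Box B: F(B→C) = (285.88 + 157.2) − 138.5 = 304.58 Tg N/yr.
Box C: F(C→D) = (304.58 + 227.8) − 141.0 = 391.38 Tg N/yr.
Box D: F(D→E) = (391.38 + 77.25) − 80.08 = 388.55 Tg N/yr.
Box E throughput = its input = 388.55 Tg N/yr; τ = 1.679×10^6 / 388.55 = 4321 yr.

4320 yr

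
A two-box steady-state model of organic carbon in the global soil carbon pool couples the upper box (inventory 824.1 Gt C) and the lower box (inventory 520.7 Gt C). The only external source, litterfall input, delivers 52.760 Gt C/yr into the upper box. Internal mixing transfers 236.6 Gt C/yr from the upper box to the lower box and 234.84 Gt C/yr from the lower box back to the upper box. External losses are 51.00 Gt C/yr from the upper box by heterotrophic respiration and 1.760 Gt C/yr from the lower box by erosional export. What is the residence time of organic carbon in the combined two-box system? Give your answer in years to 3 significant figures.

For the system as a whole, the A↔B exchange is internal and contributes nothing to the throughput; only the external sinks remove mass.
M_total = 824.1 + 520.7 = 1344.8 Gt C.
ΣF_external_out = 51.00 + 1.760 = 52.760 Gt C/yr.
τ = M_total / ΣF_ext = 1344.8 / 52.760 = 25.49 yr.

25.5 yr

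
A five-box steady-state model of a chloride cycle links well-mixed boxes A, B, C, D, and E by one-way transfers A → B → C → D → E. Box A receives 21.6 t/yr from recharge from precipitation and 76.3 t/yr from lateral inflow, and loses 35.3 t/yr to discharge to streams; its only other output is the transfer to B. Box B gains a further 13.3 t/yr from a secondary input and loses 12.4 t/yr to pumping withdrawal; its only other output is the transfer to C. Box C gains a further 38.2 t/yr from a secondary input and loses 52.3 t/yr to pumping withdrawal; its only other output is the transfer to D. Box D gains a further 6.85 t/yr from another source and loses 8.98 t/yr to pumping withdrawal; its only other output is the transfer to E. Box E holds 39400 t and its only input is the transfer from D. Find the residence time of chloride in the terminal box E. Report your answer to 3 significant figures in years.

834 yr

Box A: F(A→B) = (21.6 + 76.3) − 35.3 = 62.600 t/yr.
Box B: F(B→C) = (62.600 + 13.3) − 12.4 = 63.500 t/yr.
Box C: F(C→D) = (63.500 + 38.2) − 52.3 = 49.400 t/yr.
Box D: F(D→E) = (49.400 + 6.85) − 8.98 = 47.270 t/yr.
Box E throughput = its input = 47.270 t/yr; τ = 39400 / 47.270 = 833.5 yr.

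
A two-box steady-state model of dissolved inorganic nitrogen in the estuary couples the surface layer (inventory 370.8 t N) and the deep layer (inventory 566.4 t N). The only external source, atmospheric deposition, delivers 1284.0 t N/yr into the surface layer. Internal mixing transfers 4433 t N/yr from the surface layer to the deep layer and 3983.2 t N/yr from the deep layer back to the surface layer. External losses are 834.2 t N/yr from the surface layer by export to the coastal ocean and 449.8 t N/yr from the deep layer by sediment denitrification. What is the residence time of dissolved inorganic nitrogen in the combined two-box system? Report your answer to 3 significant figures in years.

0.730 yr

Treat the two boxes together as one reservoir: the mixing fluxes between them are internal recycling, so τ = ΣM / Σ(external losses).
M_total = 370.8 + 566.4 = 937.20 t N.
ΣF_external_out = 834.2 + 449.8 = 1284.0 t N/yr.
τ = M_total / ΣF_ext = 937.20 / 1284.0 = 0.7299 yr.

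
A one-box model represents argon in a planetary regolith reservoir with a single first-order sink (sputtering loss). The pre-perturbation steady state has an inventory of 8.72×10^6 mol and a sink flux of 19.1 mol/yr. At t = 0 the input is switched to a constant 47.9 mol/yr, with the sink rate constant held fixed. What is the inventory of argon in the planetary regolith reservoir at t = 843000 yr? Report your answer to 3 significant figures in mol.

τ = M₀/F₀ = 8.72×10^6/19.1 = 456500 yr; rate constant k = 1/τ.
New steady state M_∞ = F₁/k = F₁·τ = 47.9 × 456500 = 2.1868×10^7 mol.
M(t) = M_∞ + (M₀ − M_∞)·e^(−t/τ); t/τ = 843000/456500 = 1.846, so e^(−t/τ) = 0.1578.
M(t) = 2.1868×10^7 − 1.315×10^7 × 0.1578 = 1.9794×10^7 mol.

1.98×10^7 mol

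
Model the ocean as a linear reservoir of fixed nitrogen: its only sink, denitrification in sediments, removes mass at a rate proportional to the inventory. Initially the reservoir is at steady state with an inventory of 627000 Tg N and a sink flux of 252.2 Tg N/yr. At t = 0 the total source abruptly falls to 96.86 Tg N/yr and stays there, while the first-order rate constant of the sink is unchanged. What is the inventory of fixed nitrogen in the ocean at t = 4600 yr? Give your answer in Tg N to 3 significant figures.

τ = M₀/F₀ = 627000/252.2 = 2486 yr; rate constant k = 1/τ.
New steady state M_∞ = F₁/k = F₁·τ = 96.86 × 2486 = 240810 Tg N.
M(t) = M_∞ + (M₀ − M_∞)·e^(−t/τ); t/τ = 4600/2486 = 1.850, so e^(−t/τ) = 0.1572.
M(t) = 240810 + 386200 × 0.1572 = 301510 Tg N.

302000 Tg N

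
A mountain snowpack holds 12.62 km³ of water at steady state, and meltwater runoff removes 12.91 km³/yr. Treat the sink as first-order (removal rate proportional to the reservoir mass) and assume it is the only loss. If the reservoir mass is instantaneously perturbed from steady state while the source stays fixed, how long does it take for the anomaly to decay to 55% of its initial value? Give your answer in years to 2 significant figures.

0.58 yr

For a linear reservoir the anomaly decays as exp(−t/τ) with τ = M/F = 12.62/12.91 = 0.9775 yr.
exp(−t/τ) = 0.55 ⇒ t = −τ ln(0.55) = 0.9775 × 0.5978 = 0.5844 yr.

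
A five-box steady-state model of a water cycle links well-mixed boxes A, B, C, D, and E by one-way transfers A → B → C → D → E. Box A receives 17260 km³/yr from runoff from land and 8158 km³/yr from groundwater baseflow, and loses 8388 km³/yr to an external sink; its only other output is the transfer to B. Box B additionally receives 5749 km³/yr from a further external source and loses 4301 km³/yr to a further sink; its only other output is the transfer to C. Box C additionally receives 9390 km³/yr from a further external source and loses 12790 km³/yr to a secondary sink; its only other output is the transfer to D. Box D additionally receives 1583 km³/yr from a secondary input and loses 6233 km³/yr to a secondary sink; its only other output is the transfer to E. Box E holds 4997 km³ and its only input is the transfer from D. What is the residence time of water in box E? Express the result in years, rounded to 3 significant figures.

Box A: F(A→B) = (17260 + 8158) − 8388 = 17030 km³/yr.
Box B: F(B→C) = (17030 + 5749) − 4301 = 18478 km³/yr.
Box C: F(C→D) = (18478 + 9390) − 12790 = 15078 km³/yr.
Box D: F(D→E) = (15078 + 1583) − 6233 = 10428 km³/yr.
Box E throughput = its input = 10428 km³/yr; τ = 4997 / 10428 = 0.4792 yr.

0.479 yr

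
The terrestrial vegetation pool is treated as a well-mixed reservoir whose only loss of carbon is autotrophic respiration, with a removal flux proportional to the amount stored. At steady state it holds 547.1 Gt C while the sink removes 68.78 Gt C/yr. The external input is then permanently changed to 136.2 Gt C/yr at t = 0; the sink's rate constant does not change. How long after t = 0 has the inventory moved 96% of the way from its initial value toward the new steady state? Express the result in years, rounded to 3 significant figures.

τ = M₀/F₀ = 547.1/68.78 = 7.954 yr.
The remaining gap fraction is e^(−t/τ); 96% covered ⇒ e^(−t/τ) = 0.0400.
t = −τ ln(0.0400) = 7.954 × 3.219 = 25.60 yr.

25.6 yr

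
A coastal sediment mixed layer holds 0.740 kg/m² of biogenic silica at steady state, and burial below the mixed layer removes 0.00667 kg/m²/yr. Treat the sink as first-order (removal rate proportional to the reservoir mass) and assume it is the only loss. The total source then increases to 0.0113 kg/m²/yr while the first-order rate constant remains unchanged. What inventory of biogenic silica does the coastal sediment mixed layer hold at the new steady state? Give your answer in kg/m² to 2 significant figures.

1.3 kg/m²

Rate constant k = F/M = 0.00667 / 0.740 = 0.009014 yr⁻¹.
At the new steady state, source = k·M_new ⇒ M_new = 0.0113 / 0.009014 = 1.254 kg/m².
(Equivalently M_new = M × F_new/F_old = 0.740 × 0.0113/0.00667.)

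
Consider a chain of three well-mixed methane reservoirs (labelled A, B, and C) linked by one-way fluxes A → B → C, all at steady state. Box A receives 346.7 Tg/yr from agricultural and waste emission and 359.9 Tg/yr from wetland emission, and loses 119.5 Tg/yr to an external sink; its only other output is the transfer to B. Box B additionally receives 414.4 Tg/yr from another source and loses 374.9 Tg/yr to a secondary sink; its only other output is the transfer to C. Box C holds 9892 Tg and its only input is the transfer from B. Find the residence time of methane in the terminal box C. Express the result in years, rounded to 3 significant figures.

15.8 yr

Box A: F(A→B) = (346.7 + 359.9) − 119.5 = 587.10 Tg/yr.
Box B: F(B→C) = (587.10 + 414.4) − 374.9 = 626.60 Tg/yr.
Box C throughput = its input = 626.60 Tg/yr; τ = 9892 / 626.60 = 15.79 yr.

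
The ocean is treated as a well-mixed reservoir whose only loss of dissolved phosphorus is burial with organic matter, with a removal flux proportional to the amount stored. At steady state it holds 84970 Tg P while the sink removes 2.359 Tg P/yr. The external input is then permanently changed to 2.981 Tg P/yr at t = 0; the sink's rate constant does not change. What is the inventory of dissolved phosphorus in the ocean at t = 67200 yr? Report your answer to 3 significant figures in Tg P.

104000 Tg P

τ = M₀/F₀ = 84970/2.359 = 36020 yr; rate constant k = 1/τ.
New steady state M_∞ = F₁/k = F₁·τ = 2.981 × 36020 = 107370 Tg P.
M(t) = M_∞ + (M₀ − M_∞)·e^(−t/τ); t/τ = 67200/36020 = 1.866, so e^(−t/τ) = 0.1548.
M(t) = 107370 − 22400 × 0.1548 = 103910 Tg P.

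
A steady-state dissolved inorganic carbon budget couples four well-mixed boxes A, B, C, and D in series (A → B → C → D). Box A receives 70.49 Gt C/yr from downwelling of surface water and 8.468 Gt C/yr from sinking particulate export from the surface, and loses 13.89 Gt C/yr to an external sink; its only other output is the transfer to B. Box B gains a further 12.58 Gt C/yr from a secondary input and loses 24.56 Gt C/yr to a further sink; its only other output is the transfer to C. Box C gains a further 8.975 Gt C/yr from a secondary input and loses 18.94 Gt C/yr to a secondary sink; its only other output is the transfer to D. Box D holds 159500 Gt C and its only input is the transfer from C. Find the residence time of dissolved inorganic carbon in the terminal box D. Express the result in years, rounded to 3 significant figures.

Box A: F(A→B) = (70.49 + 8.468) − 13.89 = 65.068 Gt C/yr.
Box B: F(B→C) = (65.068 + 12.58) − 24.56 = 53.088 Gt C/yr.
Box C: F(C→D) = (53.088 + 8.975) − 18.94 = 43.123 Gt C/yr.
Box D throughput = its input = 43.123 Gt C/yr; τ = 159500 / 43.123 = 3699 yr.

3700 yr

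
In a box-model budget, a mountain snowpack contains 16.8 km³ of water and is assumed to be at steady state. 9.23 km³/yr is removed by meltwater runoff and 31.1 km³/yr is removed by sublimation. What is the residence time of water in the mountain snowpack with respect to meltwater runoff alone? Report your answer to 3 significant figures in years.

1.82 yr

Residence time with respect to a single sink: τ = M / F_sink.
τ = 16.8 / 9.23 = 1.820 yr.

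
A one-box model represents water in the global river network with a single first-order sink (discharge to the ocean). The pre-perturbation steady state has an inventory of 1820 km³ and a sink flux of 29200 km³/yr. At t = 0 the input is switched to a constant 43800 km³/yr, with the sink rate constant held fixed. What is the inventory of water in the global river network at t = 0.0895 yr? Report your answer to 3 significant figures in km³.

The sink rate constant is k = F₀/M₀ = 29200/1820 = 16.04 yr⁻¹.
Solving dM/dt = F₁ − kM with M(0) = M₀ gives M(t) = F₁/k + (M₀ − F₁/k)·e^(−kt).
F₁/k = 43800/16.04 = 2730.0 km³; kt = 16.04 × 0.0895 = 1.436, e^(−kt) = 0.2379.
M(0.0895) = 2730.0 + (1820 − 2730.0) × 0.2379 = 2730.0 − 216.5 = 2513.5 km³.

2510 km³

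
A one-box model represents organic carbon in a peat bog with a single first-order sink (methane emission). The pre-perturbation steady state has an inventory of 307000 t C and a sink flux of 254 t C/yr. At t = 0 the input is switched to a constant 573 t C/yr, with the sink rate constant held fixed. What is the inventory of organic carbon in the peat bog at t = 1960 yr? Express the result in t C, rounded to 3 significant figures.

616000 t C

τ = M₀/F₀ = 307000/254 = 1209 yr; rate constant k = 1/τ.
New steady state M_∞ = F₁/k = F₁·τ = 573 × 1209 = 692560 t C.
M(t) = M_∞ + (M₀ − M_∞)·e^(−t/τ); t/τ = 1960/1209 = 1.622, so e^(−t/τ) = 0.1976.
M(t) = 692560 − 385600 × 0.1976 = 616380 t C.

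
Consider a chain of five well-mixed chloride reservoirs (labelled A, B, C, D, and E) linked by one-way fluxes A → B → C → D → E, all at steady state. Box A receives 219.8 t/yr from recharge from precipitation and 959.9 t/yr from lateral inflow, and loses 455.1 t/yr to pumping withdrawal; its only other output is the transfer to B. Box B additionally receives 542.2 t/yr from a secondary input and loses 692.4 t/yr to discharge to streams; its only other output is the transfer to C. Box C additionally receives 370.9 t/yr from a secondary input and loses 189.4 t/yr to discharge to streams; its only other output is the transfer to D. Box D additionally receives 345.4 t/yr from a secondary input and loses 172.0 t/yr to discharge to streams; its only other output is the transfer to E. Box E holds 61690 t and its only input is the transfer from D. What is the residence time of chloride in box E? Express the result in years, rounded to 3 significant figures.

66.4 yr

Box A: F(A→B) = (219.8 + 959.9) − 455.1 = 724.60 t/yr.
Box B: F(B→C) = (724.60 + 542.2) − 692.4 = 574.40 t/yr.
Box C: F(C→D) = (574.40 + 370.9) − 189.4 = 755.90 t/yr.
Box D: F(D→E) = (755.90 + 345.4) − 172.0 = 929.30 t/yr.
Box E throughput = its input = 929.30 t/yr; τ = 61690 / 929.30 = 66.38 yr.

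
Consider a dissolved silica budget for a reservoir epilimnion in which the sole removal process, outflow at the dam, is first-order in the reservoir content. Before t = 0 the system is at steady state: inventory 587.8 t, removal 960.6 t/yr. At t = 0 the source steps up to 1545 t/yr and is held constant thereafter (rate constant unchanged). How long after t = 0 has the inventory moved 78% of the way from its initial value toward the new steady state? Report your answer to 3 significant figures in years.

0.927 yr

τ = M₀/F₀ = 587.8/960.6 = 0.6119 yr.
The remaining gap fraction is e^(−t/τ); 78% covered ⇒ e^(−t/τ) = 0.220.
t = −τ ln(0.220) = 0.6119 × 1.514 = 0.9265 yr.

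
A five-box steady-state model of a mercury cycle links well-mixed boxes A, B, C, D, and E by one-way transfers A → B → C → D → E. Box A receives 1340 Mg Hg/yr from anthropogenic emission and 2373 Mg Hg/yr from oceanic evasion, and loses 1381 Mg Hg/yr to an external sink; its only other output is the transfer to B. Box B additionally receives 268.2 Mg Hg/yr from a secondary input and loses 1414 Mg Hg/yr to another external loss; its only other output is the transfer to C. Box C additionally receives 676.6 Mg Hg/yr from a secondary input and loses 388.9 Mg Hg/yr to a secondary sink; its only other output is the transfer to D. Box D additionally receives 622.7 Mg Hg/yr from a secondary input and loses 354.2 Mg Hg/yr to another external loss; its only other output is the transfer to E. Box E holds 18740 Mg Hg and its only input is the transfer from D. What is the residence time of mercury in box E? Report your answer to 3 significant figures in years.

10.8 yr

Box A: F(A→B) = (1340 + 2373) − 1381 = 2332.0 Mg Hg/yr.
Box B: F(B→C) = (2332.0 + 268.2) − 1414 = 1186.2 Mg Hg/yr.
Box C: F(C→D) = (1186.2 + 676.6) − 388.9 = 1473.9 Mg Hg/yr.
Box D: F(D→E) = (1473.9 + 622.7) − 354.2 = 1742.4 Mg Hg/yr.
Box E throughput = its input = 1742.4 Mg Hg/yr; τ = 18740 / 1742.4 = 10.76 yr.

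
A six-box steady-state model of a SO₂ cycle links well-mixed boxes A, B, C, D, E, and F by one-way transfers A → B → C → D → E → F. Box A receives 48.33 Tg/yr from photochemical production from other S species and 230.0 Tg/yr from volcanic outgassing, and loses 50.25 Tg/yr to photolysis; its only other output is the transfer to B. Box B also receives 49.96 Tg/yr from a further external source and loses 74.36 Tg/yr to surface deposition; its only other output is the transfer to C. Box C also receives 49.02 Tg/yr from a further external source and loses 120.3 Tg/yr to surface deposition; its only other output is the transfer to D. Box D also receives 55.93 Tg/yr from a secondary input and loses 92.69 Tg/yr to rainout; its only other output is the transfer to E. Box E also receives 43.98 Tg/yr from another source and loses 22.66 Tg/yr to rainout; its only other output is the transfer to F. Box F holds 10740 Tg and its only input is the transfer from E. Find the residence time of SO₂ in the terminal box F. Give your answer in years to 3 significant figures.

Box A: F(A→B) = (48.33 + 230.0) − 50.25 = 228.08 Tg/yr.
Box B: F(B→C) = (228.08 + 49.96) − 74.36 = 203.68 Tg/yr.
Box C: F(C→D) = (203.68 + 49.02) − 120.3 = 132.40 Tg/yr.
Box D: F(D→E) = (132.40 + 55.93) − 92.69 = 95.640 Tg/yr.
Box E: F(E→F) = (95.640 + 43.98) − 22.66 = 116.96 Tg/yr.
Box F throughput = its input = 116.96 Tg/yr; τ = 10740 / 116.96 = 91.83 yr.

91.8 yr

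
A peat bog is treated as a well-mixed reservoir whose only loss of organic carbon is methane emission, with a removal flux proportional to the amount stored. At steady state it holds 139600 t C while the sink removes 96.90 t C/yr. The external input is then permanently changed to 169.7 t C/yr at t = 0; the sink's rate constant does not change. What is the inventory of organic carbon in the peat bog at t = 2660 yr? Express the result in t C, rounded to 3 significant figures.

228000 t C

The sink rate constant is k = F₀/M₀ = 96.90/139600 = 0.0006941 yr⁻¹.
Solving dM/dt = F₁ − kM with M(0) = M₀ gives M(t) = F₁/k + (M₀ − F₁/k)·e^(−kt).
F₁/k = 169.7/0.0006941 = 244480 t C; kt = 0.0006941 × 2660 = 1.846, e^(−kt) = 0.1578.
M(2660) = 244480 + (139600 − 244480) × 0.1578 = 244480 − 16550 = 227930 t C.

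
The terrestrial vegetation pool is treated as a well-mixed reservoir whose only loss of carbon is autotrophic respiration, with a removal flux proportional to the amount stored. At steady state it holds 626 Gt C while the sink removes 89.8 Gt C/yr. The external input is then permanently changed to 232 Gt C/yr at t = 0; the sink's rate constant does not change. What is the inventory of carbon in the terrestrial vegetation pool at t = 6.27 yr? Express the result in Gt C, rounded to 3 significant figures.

τ = M₀/F₀ = 626/89.8 = 6.971 yr; rate constant k = 1/τ.
New steady state M_∞ = F₁/k = F₁·τ = 232 × 6.971 = 1617.3 Gt C.
M(t) = M_∞ + (M₀ − M_∞)·e^(−t/τ); t/τ = 6.27/6.971 = 0.8994, so e^(−t/τ) = 0.4068.
M(t) = 1617.3 − 991.3 × 0.4068 = 1214.0 Gt C.

1210 Gt C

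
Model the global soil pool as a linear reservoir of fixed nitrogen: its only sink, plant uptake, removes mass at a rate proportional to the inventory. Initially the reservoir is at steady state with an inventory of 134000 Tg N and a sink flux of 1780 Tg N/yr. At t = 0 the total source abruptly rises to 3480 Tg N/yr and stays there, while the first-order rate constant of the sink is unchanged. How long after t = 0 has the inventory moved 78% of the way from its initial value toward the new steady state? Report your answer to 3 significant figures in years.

τ = M₀/F₀ = 134000/1780 = 75.28 yr.
The remaining gap fraction is e^(−t/τ); 78% covered ⇒ e^(−t/τ) = 0.220.
t = −τ ln(0.220) = 75.28 × 1.514 = 114.0 yr.

114 yr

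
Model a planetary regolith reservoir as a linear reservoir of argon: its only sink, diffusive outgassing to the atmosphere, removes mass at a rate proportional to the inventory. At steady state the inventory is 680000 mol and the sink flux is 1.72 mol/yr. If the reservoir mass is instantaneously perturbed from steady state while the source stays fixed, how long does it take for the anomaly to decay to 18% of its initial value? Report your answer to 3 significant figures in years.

678000 yr

For a linear reservoir the anomaly decays as exp(−t/τ) with τ = M/F = 680000/1.72 = 395300 yr.
exp(−t/τ) = 0.18 ⇒ t = −τ ln(0.18) = 395300 × 1.715 = 677900 yr.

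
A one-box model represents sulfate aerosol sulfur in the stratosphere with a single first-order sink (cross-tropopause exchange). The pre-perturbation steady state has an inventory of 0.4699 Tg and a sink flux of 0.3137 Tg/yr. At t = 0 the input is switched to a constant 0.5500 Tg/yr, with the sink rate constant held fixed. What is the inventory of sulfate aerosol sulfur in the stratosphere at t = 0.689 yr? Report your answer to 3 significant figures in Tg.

Residence time τ = M₀/F₀ = 1.498 yr. The eventual steady state is M_∞ = M₀·(F₁/F₀) = 0.4699 × 0.5500/0.3137 = 0.82386 Tg.
The anomaly ΔM(t) = M(t) − M_∞ decays as ΔM₀·e^(−t/τ) with ΔM₀ = 0.4699 − 0.82386 = −0.3540 Tg.
At t = 0.689 yr, e^(−t/τ) = e^(−0.4600) = 0.6313, so ΔM = −0.2235 Tg and M = 0.82386 − 0.2235 = 0.60040 Tg.

0.600 Tg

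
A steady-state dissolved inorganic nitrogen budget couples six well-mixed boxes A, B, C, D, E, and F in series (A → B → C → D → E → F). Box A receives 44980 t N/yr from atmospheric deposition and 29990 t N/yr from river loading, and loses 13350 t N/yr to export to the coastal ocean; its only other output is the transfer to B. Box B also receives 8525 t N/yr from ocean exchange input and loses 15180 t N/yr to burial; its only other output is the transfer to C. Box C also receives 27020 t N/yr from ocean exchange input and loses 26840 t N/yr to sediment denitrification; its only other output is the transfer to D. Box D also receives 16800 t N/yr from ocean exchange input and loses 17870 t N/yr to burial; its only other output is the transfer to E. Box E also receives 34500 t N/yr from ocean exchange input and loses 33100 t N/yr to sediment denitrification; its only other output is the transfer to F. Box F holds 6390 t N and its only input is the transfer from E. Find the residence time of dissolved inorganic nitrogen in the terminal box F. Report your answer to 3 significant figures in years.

0.115 yr

Box A: F(A→B) = (44980 + 29990) − 13350 = 61620 t N/yr.
Box B: F(B→C) = (61620 + 8525) − 15180 = 54965 t N/yr.
Box C: F(C→D) = (54965 + 27020) − 26840 = 55145 t N/yr.
Box D: F(D→E) = (55145 + 16800) − 17870 = 54075 t N/yr.
Box E: F(E→F) = (54075 + 34500) − 33100 = 55475 t N/yr.
Box F throughput = its input = 55475 t N/yr; τ = 6390 / 55475 = 0.1152 yr.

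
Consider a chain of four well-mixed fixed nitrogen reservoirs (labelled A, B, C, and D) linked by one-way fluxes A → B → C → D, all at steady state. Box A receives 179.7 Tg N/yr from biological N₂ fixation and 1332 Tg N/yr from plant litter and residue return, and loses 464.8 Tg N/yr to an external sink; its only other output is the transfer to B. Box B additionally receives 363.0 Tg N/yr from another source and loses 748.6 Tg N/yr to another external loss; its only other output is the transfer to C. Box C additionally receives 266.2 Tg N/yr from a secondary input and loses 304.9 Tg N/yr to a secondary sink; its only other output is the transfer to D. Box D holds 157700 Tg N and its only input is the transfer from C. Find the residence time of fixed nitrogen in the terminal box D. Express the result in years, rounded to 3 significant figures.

Box A: F(A→B) = (179.7 + 1332) − 464.8 = 1046.9 Tg N/yr.
Box B: F(B→C) = (1046.9 + 363.0) − 748.6 = 661.30 Tg N/yr.
Box C: F(C→D) = (661.30 + 266.2) − 304.9 = 622.60 Tg N/yr.
Box D throughput = its input = 622.60 Tg N/yr; τ = 157700 / 622.60 = 253.3 yr.

253 yr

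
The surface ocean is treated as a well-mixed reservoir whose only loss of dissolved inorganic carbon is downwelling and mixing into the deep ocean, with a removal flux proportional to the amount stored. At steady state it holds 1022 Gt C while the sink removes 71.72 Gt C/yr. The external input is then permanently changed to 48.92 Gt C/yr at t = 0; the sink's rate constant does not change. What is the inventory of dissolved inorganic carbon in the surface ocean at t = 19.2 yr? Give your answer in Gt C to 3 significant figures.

Residence time τ = M₀/F₀ = 14.25 yr. The eventual steady state is M_∞ = M₀·(F₁/F₀) = 1022 × 48.92/71.72 = 697.10 Gt C.
The anomaly ΔM(t) = M(t) − M_∞ decays as ΔM₀·e^(−t/τ) with ΔM₀ = 1022 − 697.10 = 324.9 Gt C.
At t = 19.2 yr, e^(−t/τ) = e^(−1.347) = 0.2599, so ΔM = 84.45 Gt C and M = 697.10 + 84.45 = 781.55 Gt C.

782 Gt C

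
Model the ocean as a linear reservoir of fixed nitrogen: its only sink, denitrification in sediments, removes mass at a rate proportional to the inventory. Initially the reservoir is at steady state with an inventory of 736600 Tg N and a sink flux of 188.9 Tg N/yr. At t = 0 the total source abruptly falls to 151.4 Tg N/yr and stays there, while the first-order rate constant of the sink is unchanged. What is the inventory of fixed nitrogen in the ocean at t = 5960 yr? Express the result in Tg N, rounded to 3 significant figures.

622000 Tg N

τ = M₀/F₀ = 736600/188.9 = 3899 yr; rate constant k = 1/τ.
New steady state M_∞ = F₁/k = F₁·τ = 151.4 × 3899 = 590370 Tg N.
M(t) = M_∞ + (M₀ − M_∞)·e^(−t/τ); t/τ = 5960/3899 = 1.528, so e^(−t/τ) = 0.2169.
M(t) = 590370 + 146200 × 0.2169 = 622090 Tg N.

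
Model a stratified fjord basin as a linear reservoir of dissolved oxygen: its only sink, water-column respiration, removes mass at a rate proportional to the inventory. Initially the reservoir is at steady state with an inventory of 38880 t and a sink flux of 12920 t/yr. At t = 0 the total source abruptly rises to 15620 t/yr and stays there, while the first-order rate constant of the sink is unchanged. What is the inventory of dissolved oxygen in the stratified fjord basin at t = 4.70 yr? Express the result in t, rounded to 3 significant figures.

45300 t

τ = M₀/F₀ = 38880/12920 = 3.009 yr; rate constant k = 1/τ.
New steady state M_∞ = F₁/k = F₁·τ = 15620 × 3.009 = 47005 t.
M(t) = M_∞ + (M₀ − M_∞)·e^(−t/τ); t/τ = 4.70/3.009 = 1.562, so e^(−t/τ) = 0.2098.
M(t) = 47005 − 8125 × 0.2098 = 45301 t.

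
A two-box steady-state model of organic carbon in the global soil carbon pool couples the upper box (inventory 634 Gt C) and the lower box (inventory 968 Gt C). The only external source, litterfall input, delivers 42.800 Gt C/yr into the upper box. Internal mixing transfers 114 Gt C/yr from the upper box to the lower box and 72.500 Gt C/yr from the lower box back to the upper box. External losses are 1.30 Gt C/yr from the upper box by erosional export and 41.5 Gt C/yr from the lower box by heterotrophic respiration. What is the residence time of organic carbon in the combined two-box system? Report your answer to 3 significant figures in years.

37.4 yr

For the system as a whole, the A↔B exchange is internal and contributes nothing to the throughput; only the external sinks remove mass.
M_total = 634 + 968 = 1602.0 Gt C.
ΣF_external_out = 1.30 + 41.5 = 42.800 Gt C/yr.
τ = M_total / ΣF_ext = 1602.0 / 42.800 = 37.43 yr.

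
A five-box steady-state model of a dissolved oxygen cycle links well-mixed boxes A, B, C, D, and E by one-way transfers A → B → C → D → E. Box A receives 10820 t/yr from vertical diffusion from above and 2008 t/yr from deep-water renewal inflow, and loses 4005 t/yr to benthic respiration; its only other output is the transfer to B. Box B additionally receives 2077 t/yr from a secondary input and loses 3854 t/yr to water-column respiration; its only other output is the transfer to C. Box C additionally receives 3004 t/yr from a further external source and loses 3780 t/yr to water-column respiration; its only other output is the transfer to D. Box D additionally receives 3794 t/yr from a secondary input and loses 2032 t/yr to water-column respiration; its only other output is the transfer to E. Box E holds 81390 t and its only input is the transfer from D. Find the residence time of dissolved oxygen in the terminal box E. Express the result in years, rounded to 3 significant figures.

Box A: F(A→B) = (10820 + 2008) − 4005 = 8823.0 t/yr.
Box B: F(B→C) = (8823.0 + 2077) − 3854 = 7046.0 t/yr.
Box C: F(C→D) = (7046.0 + 3004) − 3780 = 6270.0 t/yr.
Box D: F(D→E) = (6270.0 + 3794) − 2032 = 8032.0 t/yr.
Box E throughput = its input = 8032.0 t/yr; τ = 81390 / 8032.0 = 10.13 yr.

10.1 yr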